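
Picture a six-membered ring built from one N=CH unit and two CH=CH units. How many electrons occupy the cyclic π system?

Every ring atom contributes a p orbital perpendicular to the ring (every atom in a ring double bond is sp² and brings one electron to the p orbital; each sp² =N– keeps its lone pair in-plane and puts one electron into the π system), so the π system is cyclic and fully conjugated.
Counting π electrons: 3 × 2 = 6 from the 3 double-bond units.

6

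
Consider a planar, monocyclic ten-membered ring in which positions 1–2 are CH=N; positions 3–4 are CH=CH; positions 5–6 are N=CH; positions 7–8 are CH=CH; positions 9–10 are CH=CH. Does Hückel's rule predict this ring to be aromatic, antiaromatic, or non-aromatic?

Aromatic

Check conjugation: the double-bond atoms are sp², each contributing one p electron; each sp² =N– keeps its lone pair in-plane and puts one electron into the π system — every position has a p orbital, so the cyclic π system is continuous.
Tallying contributions gives 5 × 2 = 10 from the 5 double-bond units.
That gives a 4n+2 count (10, n = 2).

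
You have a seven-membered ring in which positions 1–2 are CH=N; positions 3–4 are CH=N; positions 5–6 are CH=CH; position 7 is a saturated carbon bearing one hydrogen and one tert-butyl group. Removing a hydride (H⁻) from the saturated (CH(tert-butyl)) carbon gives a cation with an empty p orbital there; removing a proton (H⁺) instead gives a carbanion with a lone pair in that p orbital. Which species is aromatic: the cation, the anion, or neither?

In either ion the ring is fully conjugated: every atom, including the new sp² carbon, supplies a p orbital.
Cation: 3 × 2 + 0 = 6 π electrons → 4(1)+2, aromatic.
Anion: 3 × 2 + 2 = 8 π electrons → 4(2), antiaromatic.

The cation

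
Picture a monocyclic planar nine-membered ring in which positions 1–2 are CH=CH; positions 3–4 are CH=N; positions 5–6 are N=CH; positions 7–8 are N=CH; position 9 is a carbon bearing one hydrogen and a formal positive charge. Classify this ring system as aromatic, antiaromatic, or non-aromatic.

The p orbitals form a continuous loop: the double-bond atoms are sp², each contributing one p electron; each sp² =N– keeps its lone pair in-plane and puts one electron into the π system; the carbocation has an empty p orbital. The ring is fully conjugated.
Tallying contributions gives 4 × 2 = 8 from the double-bond units + 0 from the CH(+) atom = 8.
8 = 4(2); a planar, fully conjugated 4n system is antiaromatic.

Antiaromatic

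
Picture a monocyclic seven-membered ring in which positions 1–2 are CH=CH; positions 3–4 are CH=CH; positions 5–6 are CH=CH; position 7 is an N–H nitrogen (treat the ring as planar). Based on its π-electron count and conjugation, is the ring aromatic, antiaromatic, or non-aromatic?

Every ring atom contributes a p orbital perpendicular to the ring (the double-bond atoms are sp², each contributing one p electron; the pyrrole-type nitrogen donates its lone pair from the p orbital), so the π system is cyclic and fully conjugated.
Adding the contributions, 3 × 2 = 6 from the double-bond units + 2 from the NH atom = 8.
With 8 = 4·2 π electrons, Hückel's rule classifies the planar ring as antiaromatic.

Antiaromatic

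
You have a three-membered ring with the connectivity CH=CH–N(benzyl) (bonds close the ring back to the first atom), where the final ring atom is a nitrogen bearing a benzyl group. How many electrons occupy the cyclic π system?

All ring atoms are sp² and supply a p orbital to the ring (the double-bond atoms are sp², each contributing one p electron; the pyrrole-type nitrogen donates its lone pair from the p orbital); the conjugation is uninterrupted.
π-electron count: 1 × 2 = 2 from the double-bond unit + 2 from the N(benzyl) atom = 4.

4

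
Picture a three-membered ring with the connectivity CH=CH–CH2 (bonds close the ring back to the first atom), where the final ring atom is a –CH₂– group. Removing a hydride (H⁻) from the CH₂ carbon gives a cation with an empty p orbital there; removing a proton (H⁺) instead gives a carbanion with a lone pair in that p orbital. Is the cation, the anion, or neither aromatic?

The cation

Once that carbon is sp², every ring atom has a p orbital and both ions are fully conjugated.
Cation: 1 × 2 + 0 = 2 π electrons → 4(0)+2, aromatic.
Anion: 1 × 2 + 2 = 4 π electrons → 4(1), antiaromatic.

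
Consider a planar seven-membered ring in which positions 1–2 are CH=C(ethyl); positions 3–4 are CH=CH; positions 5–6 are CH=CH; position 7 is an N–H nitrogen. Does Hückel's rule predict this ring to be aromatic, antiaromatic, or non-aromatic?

Check conjugation: every atom in a ring double bond is sp² and brings one electron to the p orbital; the pyrrole-type nitrogen donates its lone pair from the p orbital — every position has a p orbital, so the cyclic π system is continuous.
Tallying contributions gives 3 × 2 = 6 from the double-bond units + 2 from the NH atom = 8.
A 4n π count (8, n = 2) in a planar conjugated ring means antiaromatic.

Antiaromatic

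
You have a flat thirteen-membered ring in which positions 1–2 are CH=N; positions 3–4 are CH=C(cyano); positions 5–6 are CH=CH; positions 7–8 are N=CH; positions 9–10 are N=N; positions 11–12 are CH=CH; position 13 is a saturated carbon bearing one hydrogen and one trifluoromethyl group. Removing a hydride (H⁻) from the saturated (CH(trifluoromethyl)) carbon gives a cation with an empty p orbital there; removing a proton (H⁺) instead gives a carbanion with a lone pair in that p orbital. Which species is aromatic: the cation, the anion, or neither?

The anion

In either ion the ring is fully conjugated: every atom, including the new sp² carbon, supplies a p orbital.
Cation: 6 × 2 + 0 = 12 π electrons → 4(3), antiaromatic.
Anion: 6 × 2 + 2 = 14 π electrons → 4(3)+2, aromatic.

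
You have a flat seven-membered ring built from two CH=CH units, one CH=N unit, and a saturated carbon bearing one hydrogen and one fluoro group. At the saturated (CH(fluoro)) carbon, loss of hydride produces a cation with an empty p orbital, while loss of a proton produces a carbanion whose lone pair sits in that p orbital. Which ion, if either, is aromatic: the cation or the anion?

The cation

Once that carbon is sp², every ring atom has a p orbital and both ions are fully conjugated.
Cation: 3 × 2 + 0 = 6 π electrons → 4(1)+2, aromatic.
Anion: 3 × 2 + 2 = 8 π electrons → 4(2), antiaromatic.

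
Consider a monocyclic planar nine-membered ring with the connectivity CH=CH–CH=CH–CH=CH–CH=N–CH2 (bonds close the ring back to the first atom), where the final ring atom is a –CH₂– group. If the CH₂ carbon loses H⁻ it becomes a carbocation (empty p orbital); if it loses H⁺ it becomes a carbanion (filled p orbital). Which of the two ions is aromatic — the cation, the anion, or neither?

Both ions have a continuous loop of p orbitals — each ring atom is sp².
Cation: 4 × 2 + 0 = 8 π electrons → 4(2), antiaromatic.
Anion: 4 × 2 + 2 = 10 π electrons → 4(2)+2, aromatic.

The anion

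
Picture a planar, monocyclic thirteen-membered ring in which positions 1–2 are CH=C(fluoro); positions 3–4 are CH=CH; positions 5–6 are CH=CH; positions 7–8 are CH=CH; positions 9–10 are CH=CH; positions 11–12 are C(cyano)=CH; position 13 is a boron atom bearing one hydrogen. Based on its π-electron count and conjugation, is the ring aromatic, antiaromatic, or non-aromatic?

Every ring atom contributes a p orbital perpendicular to the ring (the double-bond atoms are sp², each contributing one p electron; the boron has an empty p orbital), so the π system is cyclic and fully conjugated.
π-electron count: 6 × 2 = 12 from the double-bond units + 0 from the BH atom = 12.
With 12 = 4·3 π electrons, Hückel's rule classifies the planar ring as antiaromatic.

Antiaromatic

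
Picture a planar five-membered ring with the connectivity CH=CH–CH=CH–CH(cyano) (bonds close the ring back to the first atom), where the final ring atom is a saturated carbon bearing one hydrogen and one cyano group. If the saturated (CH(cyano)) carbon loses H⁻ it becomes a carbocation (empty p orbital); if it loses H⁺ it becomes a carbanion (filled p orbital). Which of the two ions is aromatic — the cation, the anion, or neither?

The anion

In both ions every ring atom is sp² and contributes a p orbital, so both rings are fully conjugated.
Cation: 2 × 2 + 0 = 4 π electrons → 4(1), antiaromatic.
Anion: 2 × 2 + 2 = 6 π electrons → 4(1)+2, aromatic.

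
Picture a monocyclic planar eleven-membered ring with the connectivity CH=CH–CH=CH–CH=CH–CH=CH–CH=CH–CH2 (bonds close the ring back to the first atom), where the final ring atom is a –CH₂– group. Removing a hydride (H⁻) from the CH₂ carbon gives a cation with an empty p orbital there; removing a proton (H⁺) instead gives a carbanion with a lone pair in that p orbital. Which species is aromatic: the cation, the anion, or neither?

In either ion the ring is fully conjugated: every atom, including the new sp² carbon, supplies a p orbital.
Cation: 5 × 2 + 0 = 10 π electrons → 4(2)+2, aromatic.
Anion: 5 × 2 + 2 = 12 π electrons → 4(3), antiaromatic.

The cation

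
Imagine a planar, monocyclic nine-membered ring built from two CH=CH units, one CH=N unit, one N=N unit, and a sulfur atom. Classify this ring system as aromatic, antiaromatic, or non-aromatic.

Every ring atom contributes a p orbital perpendicular to the ring (the double-bond atoms are sp², each contributing one p electron; each =N– nitrogen is pyridine-type (lone pair in the sp² plane, one electron in the p orbital); the sulfur donates one lone pair from its p orbital), so the π system is cyclic and fully conjugated.
Adding the contributions, 4 × 2 = 8 from the double-bond units + 2 from the S atom = 10.
Since 10 = 4·2 + 2, the ring meets the 4n+2 criterion.

Aromatic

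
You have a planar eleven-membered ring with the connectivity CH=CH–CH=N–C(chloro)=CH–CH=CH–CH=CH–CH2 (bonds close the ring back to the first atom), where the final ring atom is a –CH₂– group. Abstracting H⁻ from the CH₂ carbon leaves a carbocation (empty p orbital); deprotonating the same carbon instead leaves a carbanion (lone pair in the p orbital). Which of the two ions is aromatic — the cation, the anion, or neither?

Once that carbon is sp², every ring atom has a p orbital and both ions are fully conjugated.
Cation: 5 × 2 + 0 = 10 π electrons → 4(2)+2, aromatic.
Anion: 5 × 2 + 2 = 12 π electrons → 4(3), antiaromatic.

The cation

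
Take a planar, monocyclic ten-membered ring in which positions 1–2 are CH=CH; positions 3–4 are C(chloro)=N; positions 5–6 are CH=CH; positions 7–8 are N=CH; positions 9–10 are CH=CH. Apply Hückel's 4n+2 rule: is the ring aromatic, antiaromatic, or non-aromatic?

The p orbitals form a continuous loop: each doubly-bonded ring atom is sp² with one p-orbital electron; each sp² =N– keeps its lone pair in-plane and puts one electron into the π system. The ring is fully conjugated.
Adding the contributions, 5 × 2 = 10 from the 5 double-bond units.
That gives a 4n+2 count (10, n = 2).

Aromatic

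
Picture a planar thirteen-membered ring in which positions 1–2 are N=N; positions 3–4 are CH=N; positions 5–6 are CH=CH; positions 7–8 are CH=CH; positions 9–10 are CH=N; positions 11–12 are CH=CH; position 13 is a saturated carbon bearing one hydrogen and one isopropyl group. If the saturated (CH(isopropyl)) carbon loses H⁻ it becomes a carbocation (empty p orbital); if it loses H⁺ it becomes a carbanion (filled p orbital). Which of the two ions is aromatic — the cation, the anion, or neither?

Once that carbon is sp², every ring atom has a p orbital and both ions are fully conjugated.
Cation: 6 × 2 + 0 = 12 π electrons → 4(3), antiaromatic.
Anion: 6 × 2 + 2 = 14 π electrons → 4(3)+2, aromatic.

The anion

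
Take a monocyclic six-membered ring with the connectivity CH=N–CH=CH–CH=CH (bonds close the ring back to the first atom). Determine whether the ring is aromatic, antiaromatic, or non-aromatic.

Check conjugation: the double-bond atoms are sp², each contributing one p electron; each sp² =N– keeps its lone pair in-plane and puts one electron into the π system — every position has a p orbital, so the cyclic π system is continuous.
π-electron count: 3 × 2 = 6 from the 3 double-bond units.
With 6 π electrons (n = 1), the Hückel 4n+2 condition holds.

Aromatic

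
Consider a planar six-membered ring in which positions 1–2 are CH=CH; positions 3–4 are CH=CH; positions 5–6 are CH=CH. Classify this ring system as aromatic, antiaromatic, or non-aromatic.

Aromatic

Every ring atom contributes a p orbital perpendicular to the ring (every atom in a ring double bond is sp² and brings one electron to the p orbital), so the π system is cyclic and fully conjugated.
Adding the contributions, 3 × 2 = 6 from the 3 double-bond units.
Since 6 = 4·1 + 2, the ring meets the 4n+2 criterion.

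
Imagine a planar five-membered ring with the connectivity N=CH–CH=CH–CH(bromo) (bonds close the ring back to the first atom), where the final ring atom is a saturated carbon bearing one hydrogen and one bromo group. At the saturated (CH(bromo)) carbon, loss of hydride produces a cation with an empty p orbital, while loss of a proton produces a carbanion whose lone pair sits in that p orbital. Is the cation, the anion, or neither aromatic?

In both ions every ring atom is sp² and contributes a p orbital, so both rings are fully conjugated.
Cation: 2 × 2 + 0 = 4 π electrons → 4(1), antiaromatic.
Anion: 2 × 2 + 2 = 6 π electrons → 4(1)+2, aromatic.

The anion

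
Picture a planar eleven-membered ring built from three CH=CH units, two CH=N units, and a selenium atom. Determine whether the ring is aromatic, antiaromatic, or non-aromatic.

Antiaromatic

Every ring atom contributes a p orbital perpendicular to the ring (the double-bond atoms are sp², each contributing one p electron; each =N– nitrogen is pyridine-type (lone pair in the sp² plane, one electron in the p orbital); the selenium donates one lone pair from its p orbital), so the π system is cyclic and fully conjugated.
π-electron count: 5 × 2 = 10 from the double-bond units + 2 from the Se atom = 12.
A 4n π count (12, n = 3) in a planar conjugated ring means antiaromatic.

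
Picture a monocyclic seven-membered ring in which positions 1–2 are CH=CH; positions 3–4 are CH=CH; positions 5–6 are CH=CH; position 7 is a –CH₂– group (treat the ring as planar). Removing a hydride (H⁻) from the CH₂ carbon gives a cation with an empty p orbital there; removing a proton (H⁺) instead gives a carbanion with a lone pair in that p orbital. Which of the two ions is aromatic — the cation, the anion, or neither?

In either ion the ring is fully conjugated: every atom, including the new sp² carbon, supplies a p orbital.
Cation: 3 × 2 + 0 = 6 π electrons → 4(1)+2, aromatic.
Anion: 3 × 2 + 2 = 8 π electrons → 4(2), antiaromatic.

The cation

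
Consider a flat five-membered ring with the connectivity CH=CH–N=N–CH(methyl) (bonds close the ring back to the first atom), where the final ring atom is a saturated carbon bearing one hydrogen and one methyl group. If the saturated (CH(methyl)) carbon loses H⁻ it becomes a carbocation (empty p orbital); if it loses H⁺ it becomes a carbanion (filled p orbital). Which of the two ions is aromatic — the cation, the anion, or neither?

The anion

Both ions have a continuous loop of p orbitals — each ring atom is sp².
Cation: 2 × 2 + 0 = 4 π electrons → 4(1), antiaromatic.
Anion: 2 × 2 + 2 = 6 π electrons → 4(1)+2, aromatic.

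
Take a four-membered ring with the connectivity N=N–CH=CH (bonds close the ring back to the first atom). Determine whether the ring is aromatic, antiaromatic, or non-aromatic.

All ring atoms are sp² and supply a p orbital to the ring (each doubly-bonded ring atom is sp² with one p-orbital electron; the doubly-bonded nitrogens are pyridine-type — their lone pairs lie in the ring plane, leaving one electron in the p orbital); the conjugation is uninterrupted.
π-electron count: 2 × 2 = 4 from the 2 double-bond units.
A 4n π count (4, n = 1) in a planar conjugated ring means antiaromatic.

Antiaromatic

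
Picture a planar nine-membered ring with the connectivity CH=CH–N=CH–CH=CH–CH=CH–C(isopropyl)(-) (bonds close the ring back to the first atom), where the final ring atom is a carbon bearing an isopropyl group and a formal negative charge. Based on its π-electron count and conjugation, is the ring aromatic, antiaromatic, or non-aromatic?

Aromatic

All ring atoms are sp² and supply a p orbital to the ring (each doubly-bonded ring atom is sp² with one p-orbital electron; each =N– nitrogen is pyridine-type (lone pair in the sp² plane, one electron in the p orbital); the carbanion's lone pair occupies the p orbital); the conjugation is uninterrupted.
Counting π electrons: 4 × 2 = 8 from the double-bond units + 2 from the C(isopropyl)(-) atom = 10.
That gives a 4n+2 count (10, n = 2).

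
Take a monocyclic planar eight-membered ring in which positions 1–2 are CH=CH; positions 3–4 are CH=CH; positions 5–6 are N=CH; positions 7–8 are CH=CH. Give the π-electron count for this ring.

Check conjugation: each doubly-bonded ring atom is sp² with one p-orbital electron; the doubly-bonded nitrogens are pyridine-type — their lone pairs lie in the ring plane, leaving one electron in the p orbital — every position has a p orbital, so the cyclic π system is continuous.
Counting π electrons: 4 × 2 = 8 from the 4 double-bond units.

8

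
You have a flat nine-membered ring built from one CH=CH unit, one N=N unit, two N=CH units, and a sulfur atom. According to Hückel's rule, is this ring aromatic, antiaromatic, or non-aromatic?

Aromatic

Check conjugation: each doubly-bonded ring atom is sp² with one p-orbital electron; each sp² =N– keeps its lone pair in-plane and puts one electron into the π system; the sulfur donates one lone pair from its p orbital — every position has a p orbital, so the cyclic π system is continuous.
Adding the contributions, 4 × 2 = 8 from the double-bond units + 2 from the S atom = 10.
With 10 π electrons (n = 2), the Hückel 4n+2 condition holds.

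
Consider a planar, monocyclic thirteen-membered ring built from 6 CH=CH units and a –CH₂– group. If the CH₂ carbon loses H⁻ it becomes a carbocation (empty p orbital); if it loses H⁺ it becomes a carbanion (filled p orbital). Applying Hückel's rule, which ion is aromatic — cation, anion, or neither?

The anion

In both ions every ring atom is sp² and contributes a p orbital, so both rings are fully conjugated.
Cation: 6 × 2 + 0 = 12 π electrons → 4(3), antiaromatic.
Anion: 6 × 2 + 2 = 14 π electrons → 4(3)+2, aromatic.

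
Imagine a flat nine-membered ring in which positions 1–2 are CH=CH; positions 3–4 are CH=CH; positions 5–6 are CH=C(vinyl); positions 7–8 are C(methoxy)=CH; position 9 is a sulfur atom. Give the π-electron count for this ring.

The p orbitals form a continuous loop: every atom in a ring double bond is sp² and brings one electron to the p orbital; the sulfur donates one lone pair from its p orbital. The ring is fully conjugated.
Tallying contributions gives 4 × 2 = 8 from the double-bond units + 2 from the S atom = 10.

10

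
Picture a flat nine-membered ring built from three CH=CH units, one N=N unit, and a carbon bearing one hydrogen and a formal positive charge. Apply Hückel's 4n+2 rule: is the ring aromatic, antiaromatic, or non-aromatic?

Check conjugation: the double-bond atoms are sp², each contributing one p electron; each sp² =N– keeps its lone pair in-plane and puts one electron into the π system; the carbocation has an empty p orbital — every position has a p orbital, so the cyclic π system is continuous.
Adding the contributions, 4 × 2 = 8 from the double-bond units + 0 from the CH(+) atom = 8.
With 8 = 4·2 π electrons, Hückel's rule classifies the planar ring as antiaromatic.

Antiaromatic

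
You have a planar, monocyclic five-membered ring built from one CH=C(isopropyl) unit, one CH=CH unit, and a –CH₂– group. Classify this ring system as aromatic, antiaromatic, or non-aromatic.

Non-aromatic

The CH2 position has four σ bonds — the tetrahedral CH₂ carbon is sp³ and has no p orbital in the ring π system — so the cyclic conjugation is interrupted.
Hückel's rule only applies to fully conjugated rings, so this one is simply non-aromatic.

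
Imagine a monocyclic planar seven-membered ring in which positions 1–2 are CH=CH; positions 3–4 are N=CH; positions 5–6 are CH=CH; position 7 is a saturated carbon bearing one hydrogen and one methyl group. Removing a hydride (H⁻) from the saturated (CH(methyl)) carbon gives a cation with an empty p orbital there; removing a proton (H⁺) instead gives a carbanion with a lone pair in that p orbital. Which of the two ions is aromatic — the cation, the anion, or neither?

The cation

In both ions every ring atom is sp² and contributes a p orbital, so both rings are fully conjugated.
Cation: 3 × 2 + 0 = 6 π electrons → 4(1)+2, aromatic.
Anion: 3 × 2 + 2 = 8 π electrons → 4(2), antiaromatic.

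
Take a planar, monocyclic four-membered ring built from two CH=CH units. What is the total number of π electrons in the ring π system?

All ring atoms are sp² and supply a p orbital to the ring (each doubly-bonded ring atom is sp² with one p-orbital electron); the conjugation is uninterrupted.
Adding the contributions, 2 × 2 = 4 from the 2 double-bond units.
This is cyclobutadiene.

4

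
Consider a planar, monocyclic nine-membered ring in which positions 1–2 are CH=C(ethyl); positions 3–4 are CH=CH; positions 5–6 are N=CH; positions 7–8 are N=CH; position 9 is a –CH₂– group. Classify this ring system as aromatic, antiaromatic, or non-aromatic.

Non-aromatic

The CH2 position has four σ bonds — the tetrahedral CH₂ carbon is sp³ and has no p orbital in the ring π system — so the cyclic conjugation is interrupted.
A ring that is not fully conjugated cannot be aromatic or antiaromatic regardless of its π-electron count.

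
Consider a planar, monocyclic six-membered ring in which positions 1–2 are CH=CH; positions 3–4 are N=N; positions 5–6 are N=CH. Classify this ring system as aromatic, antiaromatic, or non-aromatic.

Aromatic

Check conjugation: every atom in a ring double bond is sp² and brings one electron to the p orbital; the doubly-bonded nitrogens are pyridine-type — their lone pairs lie in the ring plane, leaving one electron in the p orbital — every position has a p orbital, so the cyclic π system is continuous.
Adding the contributions, 3 × 2 = 6 from the 3 double-bond units.
That gives a 4n+2 count (6, n = 1).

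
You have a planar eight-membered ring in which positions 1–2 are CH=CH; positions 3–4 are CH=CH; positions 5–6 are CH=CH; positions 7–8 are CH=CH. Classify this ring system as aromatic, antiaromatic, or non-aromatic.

Antiaromatic

Every ring atom contributes a p orbital perpendicular to the ring (the double-bond atoms are sp², each contributing one p electron), so the π system is cyclic and fully conjugated.
Adding the contributions, 4 × 2 = 8 from the 4 double-bond units.
With 8 = 4·2 π electrons, Hückel's rule classifies the planar ring as antiaromatic.
(The species described is cyclooctatetraene.)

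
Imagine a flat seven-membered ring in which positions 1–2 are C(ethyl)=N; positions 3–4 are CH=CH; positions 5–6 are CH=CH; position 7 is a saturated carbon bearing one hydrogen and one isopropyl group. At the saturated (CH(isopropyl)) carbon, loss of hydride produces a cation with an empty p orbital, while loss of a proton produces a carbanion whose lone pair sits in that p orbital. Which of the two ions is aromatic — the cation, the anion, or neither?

Both ions have a continuous loop of p orbitals — each ring atom is sp².
Cation: 3 × 2 + 0 = 6 π electrons → 4(1)+2, aromatic.
Anion: 3 × 2 + 2 = 8 π electrons → 4(2), antiaromatic.

The cation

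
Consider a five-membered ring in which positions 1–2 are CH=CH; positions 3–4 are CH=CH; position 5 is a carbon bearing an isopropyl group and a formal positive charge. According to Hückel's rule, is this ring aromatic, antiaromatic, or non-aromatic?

Every ring atom contributes a p orbital perpendicular to the ring (every atom in a ring double bond is sp² and brings one electron to the p orbital; the carbocation has an empty p orbital), so the π system is cyclic and fully conjugated.
π-electron count: 2 × 2 = 4 from the double-bond units + 0 from the C(isopropyl)(+) atom = 4.
4 is a 4n count (n = 1), so the planar conjugated ring is antiaromatic.

Antiaromatic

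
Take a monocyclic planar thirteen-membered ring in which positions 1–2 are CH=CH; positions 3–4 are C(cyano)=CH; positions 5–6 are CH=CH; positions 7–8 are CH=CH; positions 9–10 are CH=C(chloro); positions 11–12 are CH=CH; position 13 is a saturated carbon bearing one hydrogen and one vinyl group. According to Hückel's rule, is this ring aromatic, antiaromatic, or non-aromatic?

Non-aromatic

The CH(vinyl) carbon is saturated: that saturated carbon is sp³ and has no p orbital in the ring π system. Conjugation is not continuous around the ring.
A ring that is not fully conjugated cannot be aromatic or antiaromatic regardless of its π-electron count.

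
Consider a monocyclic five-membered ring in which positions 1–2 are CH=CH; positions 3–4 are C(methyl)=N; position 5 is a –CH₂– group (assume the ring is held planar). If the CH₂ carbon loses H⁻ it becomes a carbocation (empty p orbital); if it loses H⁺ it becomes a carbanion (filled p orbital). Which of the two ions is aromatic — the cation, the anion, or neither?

In both ions every ring atom is sp² and contributes a p orbital, so both rings are fully conjugated.
Cation: 2 × 2 + 0 = 4 π electrons → 4(1), antiaromatic.
Anion: 2 × 2 + 2 = 6 π electrons → 4(1)+2, aromatic.

The anion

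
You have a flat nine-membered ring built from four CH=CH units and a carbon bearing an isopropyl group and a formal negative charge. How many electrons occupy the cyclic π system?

10

Every ring atom contributes a p orbital perpendicular to the ring (each doubly-bonded ring atom is sp² with one p-orbital electron; the carbanion's lone pair occupies the p orbital), so the π system is cyclic and fully conjugated.
Tallying contributions gives 4 × 2 = 8 from the double-bond units + 2 from the C(isopropyl)(-) atom = 10.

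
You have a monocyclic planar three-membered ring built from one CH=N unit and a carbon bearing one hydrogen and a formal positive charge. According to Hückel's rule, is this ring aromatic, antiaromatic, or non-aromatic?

Aromatic

The p orbitals form a continuous loop: each doubly-bonded ring atom is sp² with one p-orbital electron; the doubly-bonded nitrogens are pyridine-type — their lone pairs lie in the ring plane, leaving one electron in the p orbital; the carbocation has an empty p orbital. The ring is fully conjugated.
Counting π electrons: 1 × 2 = 2 from the double-bond unit + 0 from the CH(+) atom = 2.
That gives a 4n+2 count (2, n = 0).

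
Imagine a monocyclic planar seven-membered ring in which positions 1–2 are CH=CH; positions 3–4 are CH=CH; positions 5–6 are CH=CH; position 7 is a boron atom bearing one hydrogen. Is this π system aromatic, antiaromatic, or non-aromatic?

Every ring atom contributes a p orbital perpendicular to the ring (the double-bond atoms are sp², each contributing one p electron; the boron has an empty p orbital), so the π system is cyclic and fully conjugated.
Tallying contributions gives 3 × 2 = 6 from the double-bond units + 0 from the BH atom = 6.
With 6 π electrons (n = 1), the Hückel 4n+2 condition holds.

Aromatic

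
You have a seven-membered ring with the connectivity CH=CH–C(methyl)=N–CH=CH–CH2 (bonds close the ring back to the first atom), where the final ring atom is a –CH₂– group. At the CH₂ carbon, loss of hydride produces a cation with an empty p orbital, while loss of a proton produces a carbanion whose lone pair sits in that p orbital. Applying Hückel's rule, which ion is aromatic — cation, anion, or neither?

The cation

Both ions have a continuous loop of p orbitals — each ring atom is sp².
Cation: 3 × 2 + 0 = 6 π electrons → 4(1)+2, aromatic.
Anion: 3 × 2 + 2 = 8 π electrons → 4(2), antiaromatic.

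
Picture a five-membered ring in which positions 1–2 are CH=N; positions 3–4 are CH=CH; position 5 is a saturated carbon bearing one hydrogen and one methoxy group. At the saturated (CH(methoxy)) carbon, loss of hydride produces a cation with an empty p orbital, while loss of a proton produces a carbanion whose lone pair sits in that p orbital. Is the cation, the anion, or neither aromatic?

The anion

Both ions have a continuous loop of p orbitals — each ring atom is sp².
Cation: 2 × 2 + 0 = 4 π electrons → 4(1), antiaromatic.
Anion: 2 × 2 + 2 = 6 π electrons → 4(1)+2, aromatic.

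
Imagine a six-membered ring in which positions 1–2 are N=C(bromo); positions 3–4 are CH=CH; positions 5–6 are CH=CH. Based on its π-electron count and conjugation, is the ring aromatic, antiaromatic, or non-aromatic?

Aromatic

All ring atoms are sp² and supply a p orbital to the ring (each doubly-bonded ring atom is sp² with one p-orbital electron; each sp² =N– keeps its lone pair in-plane and puts one electron into the π system); the conjugation is uninterrupted.
Counting π electrons: 3 × 2 = 6 from the 3 double-bond units.
Since 6 = 4·1 + 2, the ring meets the 4n+2 criterion.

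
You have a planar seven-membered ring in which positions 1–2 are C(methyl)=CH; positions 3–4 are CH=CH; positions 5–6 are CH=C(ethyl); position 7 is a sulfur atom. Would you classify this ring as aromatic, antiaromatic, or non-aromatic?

The p orbitals form a continuous loop: every atom in a ring double bond is sp² and brings one electron to the p orbital; the sulfur donates one lone pair from its p orbital. The ring is fully conjugated.
π-electron count: 3 × 2 = 6 from the double-bond units + 2 from the S atom = 8.
8 is a 4n count (n = 2), so the planar conjugated ring is antiaromatic.

Antiaromatic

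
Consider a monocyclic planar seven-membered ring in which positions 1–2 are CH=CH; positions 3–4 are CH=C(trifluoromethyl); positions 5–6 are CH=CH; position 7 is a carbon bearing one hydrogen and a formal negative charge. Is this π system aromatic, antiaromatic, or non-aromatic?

Antiaromatic

Every ring atom contributes a p orbital perpendicular to the ring (the double-bond atoms are sp², each contributing one p electron; the carbanion's lone pair occupies the p orbital), so the π system is cyclic and fully conjugated.
π-electron count: 3 × 2 = 6 from the double-bond units + 2 from the CH(-) atom = 8.
A 4n π count (8, n = 2) in a planar conjugated ring means antiaromatic.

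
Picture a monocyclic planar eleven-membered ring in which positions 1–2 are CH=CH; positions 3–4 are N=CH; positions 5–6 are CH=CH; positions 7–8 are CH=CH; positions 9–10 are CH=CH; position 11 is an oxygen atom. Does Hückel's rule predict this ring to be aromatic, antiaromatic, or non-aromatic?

The p orbitals form a continuous loop: the double-bond atoms are sp², each contributing one p electron; each =N– nitrogen is pyridine-type (lone pair in the sp² plane, one electron in the p orbital); the oxygen donates one lone pair from its p orbital. The ring is fully conjugated.
π-electron count: 5 × 2 = 10 from the double-bond units + 2 from the O atom = 12.
With 12 = 4·3 π electrons, Hückel's rule classifies the planar ring as antiaromatic.

Antiaromatic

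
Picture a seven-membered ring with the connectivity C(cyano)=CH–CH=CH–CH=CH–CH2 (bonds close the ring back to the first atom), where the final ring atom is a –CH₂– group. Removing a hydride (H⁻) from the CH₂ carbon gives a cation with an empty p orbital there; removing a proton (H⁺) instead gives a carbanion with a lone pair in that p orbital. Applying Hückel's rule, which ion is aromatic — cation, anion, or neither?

In both ions every ring atom is sp² and contributes a p orbital, so both rings are fully conjugated.
Cation: 3 × 2 + 0 = 6 π electrons → 4(1)+2, aromatic.
Anion: 3 × 2 + 2 = 8 π electrons → 4(2), antiaromatic.

The cation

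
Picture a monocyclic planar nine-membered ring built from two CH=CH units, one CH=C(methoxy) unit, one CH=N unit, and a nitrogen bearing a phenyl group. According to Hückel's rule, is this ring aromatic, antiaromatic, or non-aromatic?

Aromatic

Check conjugation: the double-bond atoms are sp², each contributing one p electron; the doubly-bonded nitrogens are pyridine-type — their lone pairs lie in the ring plane, leaving one electron in the p orbital; the pyrrole-type nitrogen donates its lone pair from the p orbital — every position has a p orbital, so the cyclic π system is continuous.
π-electron count: 4 × 2 = 8 from the double-bond units + 2 from the N(phenyl) atom = 10.
That gives a 4n+2 count (10, n = 2).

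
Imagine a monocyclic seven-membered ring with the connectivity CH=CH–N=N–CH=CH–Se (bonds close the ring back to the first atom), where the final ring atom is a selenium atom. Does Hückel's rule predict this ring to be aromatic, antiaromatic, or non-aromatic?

Antiaromatic

The p orbitals form a continuous loop: each doubly-bonded ring atom is sp² with one p-orbital electron; each sp² =N– keeps its lone pair in-plane and puts one electron into the π system; the selenium donates one lone pair from its p orbital. The ring is fully conjugated.
Tallying contributions gives 3 × 2 = 6 from the double-bond units + 2 from the Se atom = 8.
8 = 4(2); a planar, fully conjugated 4n system is antiaromatic.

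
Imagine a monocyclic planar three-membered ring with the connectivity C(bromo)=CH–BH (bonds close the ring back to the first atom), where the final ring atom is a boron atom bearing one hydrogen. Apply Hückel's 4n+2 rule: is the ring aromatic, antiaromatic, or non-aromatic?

Aromatic

Every ring atom contributes a p orbital perpendicular to the ring (every atom in a ring double bond is sp² and brings one electron to the p orbital; the boron has an empty p orbital), so the π system is cyclic and fully conjugated.
π-electron count: 1 × 2 = 2 from the double-bond unit + 0 from the BH atom = 2.
2 = 4(0) + 2, which satisfies Hückel's 4n+2 rule.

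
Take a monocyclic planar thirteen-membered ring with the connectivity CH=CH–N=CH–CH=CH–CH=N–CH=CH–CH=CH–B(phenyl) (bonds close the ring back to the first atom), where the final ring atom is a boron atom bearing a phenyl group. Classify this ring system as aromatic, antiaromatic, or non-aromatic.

Antiaromatic

All ring atoms are sp² and supply a p orbital to the ring (every atom in a ring double bond is sp² and brings one electron to the p orbital; the doubly-bonded nitrogens are pyridine-type — their lone pairs lie in the ring plane, leaving one electron in the p orbital; the boron has an empty p orbital); the conjugation is uninterrupted.
Counting π electrons: 6 × 2 = 12 from the double-bond units + 0 from the B(phenyl) atom = 12.
12 = 4(3); a planar, fully conjugated 4n system is antiaromatic.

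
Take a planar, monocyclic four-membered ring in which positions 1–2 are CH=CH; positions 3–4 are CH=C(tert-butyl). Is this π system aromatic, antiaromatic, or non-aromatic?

Every ring atom contributes a p orbital perpendicular to the ring (each doubly-bonded ring atom is sp² with one p-orbital electron), so the π system is cyclic and fully conjugated.
π-electron count: 2 × 2 = 4 from the 2 double-bond units.
4 = 4(1); a planar, fully conjugated 4n system is antiaromatic.

Antiaromatic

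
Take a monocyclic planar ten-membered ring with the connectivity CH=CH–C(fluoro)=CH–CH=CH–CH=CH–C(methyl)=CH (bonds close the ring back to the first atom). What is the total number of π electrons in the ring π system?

Every ring atom contributes a p orbital perpendicular to the ring (the double-bond atoms are sp², each contributing one p electron), so the π system is cyclic and fully conjugated.
Tallying contributions gives 5 × 2 = 10 from the 5 double-bond units.

10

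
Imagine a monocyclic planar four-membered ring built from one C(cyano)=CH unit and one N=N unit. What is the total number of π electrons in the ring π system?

Check conjugation: every atom in a ring double bond is sp² and brings one electron to the p orbital; each sp² =N– keeps its lone pair in-plane and puts one electron into the π system — every position has a p orbital, so the cyclic π system is continuous.
Adding the contributions, 2 × 2 = 4 from the 2 double-bond units.

4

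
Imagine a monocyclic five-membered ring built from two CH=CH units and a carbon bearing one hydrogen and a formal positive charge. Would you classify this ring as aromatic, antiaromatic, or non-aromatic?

Antiaromatic

The p orbitals form a continuous loop: each doubly-bonded ring atom is sp² with one p-orbital electron; the carbocation has an empty p orbital. The ring is fully conjugated.
Adding the contributions, 2 × 2 = 4 from the double-bond units + 0 from the CH(+) atom = 4.
With 4 = 4·1 π electrons, Hückel's rule classifies the planar ring as antiaromatic.
This is the cyclopentadienyl cation.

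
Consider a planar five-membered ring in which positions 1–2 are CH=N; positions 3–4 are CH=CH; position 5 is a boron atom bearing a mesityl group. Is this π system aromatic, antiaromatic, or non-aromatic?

All ring atoms are sp² and supply a p orbital to the ring (every atom in a ring double bond is sp² and brings one electron to the p orbital; the doubly-bonded nitrogens are pyridine-type — their lone pairs lie in the ring plane, leaving one electron in the p orbital; the boron has an empty p orbital); the conjugation is uninterrupted.
Tallying contributions gives 2 × 2 = 4 from the double-bond units + 0 from the B(mesityl) atom = 4.
4 is a 4n count (n = 1), so the planar conjugated ring is antiaromatic.

Antiaromatic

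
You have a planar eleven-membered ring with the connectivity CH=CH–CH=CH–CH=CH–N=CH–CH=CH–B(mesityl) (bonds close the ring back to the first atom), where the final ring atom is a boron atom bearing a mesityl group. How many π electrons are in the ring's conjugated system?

10

Check conjugation: every atom in a ring double bond is sp² and brings one electron to the p orbital; the doubly-bonded nitrogens are pyridine-type — their lone pairs lie in the ring plane, leaving one electron in the p orbital; the boron has an empty p orbital — every position has a p orbital, so the cyclic π system is continuous.
Adding the contributions, 5 × 2 = 10 from the double-bond units + 0 from the B(mesityl) atom = 10.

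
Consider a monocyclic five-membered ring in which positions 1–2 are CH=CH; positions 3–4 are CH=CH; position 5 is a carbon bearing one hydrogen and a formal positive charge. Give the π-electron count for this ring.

4

Every ring atom contributes a p orbital perpendicular to the ring (every atom in a ring double bond is sp² and brings one electron to the p orbital; the carbocation has an empty p orbital), so the π system is cyclic and fully conjugated.
π-electron count: 2 × 2 = 4 from the double-bond units + 0 from the CH(+) atom = 4.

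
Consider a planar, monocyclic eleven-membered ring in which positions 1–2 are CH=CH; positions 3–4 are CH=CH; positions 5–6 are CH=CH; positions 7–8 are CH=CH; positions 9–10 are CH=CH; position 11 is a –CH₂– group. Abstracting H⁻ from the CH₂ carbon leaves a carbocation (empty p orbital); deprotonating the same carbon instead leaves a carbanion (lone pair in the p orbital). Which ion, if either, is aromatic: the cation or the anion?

In either ion the ring is fully conjugated: every atom, including the new sp² carbon, supplies a p orbital.
Cation: 5 × 2 + 0 = 10 π electrons → 4(2)+2, aromatic.
Anion: 5 × 2 + 2 = 12 π electrons → 4(3), antiaromatic.

The cation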